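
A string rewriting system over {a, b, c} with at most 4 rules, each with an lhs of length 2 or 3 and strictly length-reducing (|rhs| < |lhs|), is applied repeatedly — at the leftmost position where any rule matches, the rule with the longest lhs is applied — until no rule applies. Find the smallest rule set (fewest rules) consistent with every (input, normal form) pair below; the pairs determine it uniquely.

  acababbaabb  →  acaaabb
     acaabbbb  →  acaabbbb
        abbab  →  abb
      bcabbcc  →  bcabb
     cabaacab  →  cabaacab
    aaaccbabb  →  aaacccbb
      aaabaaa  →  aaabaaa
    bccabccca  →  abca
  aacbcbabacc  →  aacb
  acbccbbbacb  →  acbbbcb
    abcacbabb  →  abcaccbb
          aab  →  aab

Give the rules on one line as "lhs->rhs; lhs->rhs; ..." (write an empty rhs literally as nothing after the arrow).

bab->ab; bba->b; bcc->b; cba->cc

  | acababbaabb => acaabbaabb => acaababb => acaaabb
  | acaabbbb
  | abbab => abb
  | bcabbcc => bcabb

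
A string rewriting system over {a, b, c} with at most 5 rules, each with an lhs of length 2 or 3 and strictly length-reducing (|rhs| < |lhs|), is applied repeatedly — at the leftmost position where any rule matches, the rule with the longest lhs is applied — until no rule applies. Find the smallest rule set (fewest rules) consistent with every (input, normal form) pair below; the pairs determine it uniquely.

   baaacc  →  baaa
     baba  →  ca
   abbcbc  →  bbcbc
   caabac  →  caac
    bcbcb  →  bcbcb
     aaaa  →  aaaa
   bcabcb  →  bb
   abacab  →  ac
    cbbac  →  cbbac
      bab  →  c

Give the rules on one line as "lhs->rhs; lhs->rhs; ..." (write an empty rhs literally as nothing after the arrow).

  | baaacc => baaa
  | baba => ca
  | abbcbc => bbcbc
  | caabac => caac

ab->; abb->bb; bab->c; cc->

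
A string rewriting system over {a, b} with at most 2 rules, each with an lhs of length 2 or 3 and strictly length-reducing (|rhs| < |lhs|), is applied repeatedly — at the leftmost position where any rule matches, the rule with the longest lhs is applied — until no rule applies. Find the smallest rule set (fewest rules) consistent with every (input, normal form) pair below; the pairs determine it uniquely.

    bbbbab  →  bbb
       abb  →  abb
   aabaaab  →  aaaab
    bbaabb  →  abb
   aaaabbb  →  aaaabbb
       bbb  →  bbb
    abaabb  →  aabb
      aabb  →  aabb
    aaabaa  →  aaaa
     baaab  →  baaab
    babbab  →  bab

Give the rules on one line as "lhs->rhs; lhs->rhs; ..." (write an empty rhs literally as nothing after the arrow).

  | bbbbab => bbb
  | abb
  | aabaaab => aaaab
  | bbaabb => abb

aba->a; bba->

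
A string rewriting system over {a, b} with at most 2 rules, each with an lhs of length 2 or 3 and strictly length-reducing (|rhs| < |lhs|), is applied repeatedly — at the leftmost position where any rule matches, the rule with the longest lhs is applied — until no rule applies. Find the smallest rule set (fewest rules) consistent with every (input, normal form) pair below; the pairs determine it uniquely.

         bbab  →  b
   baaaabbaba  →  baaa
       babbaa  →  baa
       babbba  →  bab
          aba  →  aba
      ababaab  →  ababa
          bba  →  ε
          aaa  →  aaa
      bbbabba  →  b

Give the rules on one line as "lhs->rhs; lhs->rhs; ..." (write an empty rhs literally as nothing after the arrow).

aab->a; bba->

  | bbab => b
  | baaaabbaba => baaababa => baaaba => baaa
  | babbaa => baa
  | babbba => bab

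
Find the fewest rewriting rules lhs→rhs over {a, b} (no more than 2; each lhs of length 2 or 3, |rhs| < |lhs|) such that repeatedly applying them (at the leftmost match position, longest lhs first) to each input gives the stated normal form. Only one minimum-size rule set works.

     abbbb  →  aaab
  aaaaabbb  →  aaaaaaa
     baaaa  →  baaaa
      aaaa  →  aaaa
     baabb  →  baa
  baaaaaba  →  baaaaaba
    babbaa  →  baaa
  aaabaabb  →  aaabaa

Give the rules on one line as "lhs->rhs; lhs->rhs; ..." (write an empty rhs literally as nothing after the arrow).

  | abbbb => aaab
  | aaaaabbb => aaaaaaa
  | baaaa
  | aaaa

bb->; bbb->aa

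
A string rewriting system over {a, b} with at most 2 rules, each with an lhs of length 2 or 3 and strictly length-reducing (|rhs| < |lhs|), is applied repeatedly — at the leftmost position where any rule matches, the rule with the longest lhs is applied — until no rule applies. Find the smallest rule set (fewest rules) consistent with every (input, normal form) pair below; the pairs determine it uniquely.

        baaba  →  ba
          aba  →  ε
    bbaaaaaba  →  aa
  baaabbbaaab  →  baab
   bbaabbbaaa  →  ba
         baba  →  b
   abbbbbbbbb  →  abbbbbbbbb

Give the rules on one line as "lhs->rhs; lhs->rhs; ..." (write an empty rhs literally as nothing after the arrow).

aba->; bba->ab

  | baaba => ba
  | aba => ε
  | bbaaaaaba => abaaaaba => aaaba => aa
  | baaabbbaaab => baaababaab => baabaab => baab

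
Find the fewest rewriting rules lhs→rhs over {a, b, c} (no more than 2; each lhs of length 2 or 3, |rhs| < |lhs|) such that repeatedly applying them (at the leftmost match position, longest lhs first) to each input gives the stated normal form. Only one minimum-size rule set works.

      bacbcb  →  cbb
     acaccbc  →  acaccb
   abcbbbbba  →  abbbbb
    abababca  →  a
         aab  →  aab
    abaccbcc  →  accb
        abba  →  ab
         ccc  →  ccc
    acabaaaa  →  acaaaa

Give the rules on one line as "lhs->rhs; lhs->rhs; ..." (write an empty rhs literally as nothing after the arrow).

  | bacbcb => cbcb => cbb
  | acaccbc => acaccb
  | abcbbbbba => abbbbbba => abbbbb
  | abababca => ababca => abca => aba => a

ba->; bc->b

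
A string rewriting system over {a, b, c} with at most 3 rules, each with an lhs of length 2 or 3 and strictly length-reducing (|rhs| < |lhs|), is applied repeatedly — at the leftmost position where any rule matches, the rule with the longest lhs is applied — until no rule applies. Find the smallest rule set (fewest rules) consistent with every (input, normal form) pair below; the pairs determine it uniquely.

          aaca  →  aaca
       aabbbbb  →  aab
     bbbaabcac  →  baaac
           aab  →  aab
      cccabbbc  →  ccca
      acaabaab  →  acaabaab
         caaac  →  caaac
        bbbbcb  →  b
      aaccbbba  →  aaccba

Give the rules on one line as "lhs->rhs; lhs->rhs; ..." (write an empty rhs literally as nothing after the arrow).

  | aaca
  | aabbbbb => aabbbb => aabbb => aabb => aab
  | bbbaabcac => bbaabcac => baabcac => baaac
  | aab

bb->b; bc->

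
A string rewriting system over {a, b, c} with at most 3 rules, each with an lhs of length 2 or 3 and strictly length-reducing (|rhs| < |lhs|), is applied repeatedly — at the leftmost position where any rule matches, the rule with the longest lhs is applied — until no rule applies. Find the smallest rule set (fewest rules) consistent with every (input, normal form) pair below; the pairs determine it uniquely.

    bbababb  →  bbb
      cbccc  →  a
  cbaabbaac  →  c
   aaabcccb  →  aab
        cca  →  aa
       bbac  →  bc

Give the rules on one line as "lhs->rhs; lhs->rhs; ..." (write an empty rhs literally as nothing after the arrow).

ac->; ba->; cc->a

  | bbababb => bbabb => bbb
  | cbccc => cbac => cc => a
  | cbaabbaac => cabbaac => cabac => cac => c
  | aaabcccb => aaabacb => aaacb => aab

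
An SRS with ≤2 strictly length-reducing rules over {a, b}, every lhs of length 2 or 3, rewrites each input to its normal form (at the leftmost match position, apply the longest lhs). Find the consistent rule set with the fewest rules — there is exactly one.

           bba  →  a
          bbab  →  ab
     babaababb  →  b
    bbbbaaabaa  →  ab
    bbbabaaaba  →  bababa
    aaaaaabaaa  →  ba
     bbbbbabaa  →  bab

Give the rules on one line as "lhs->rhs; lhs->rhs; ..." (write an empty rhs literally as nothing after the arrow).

aa->; bb->

  | bba => a
  | bbab => ab
  | babaababb => babbabb => baabb => bbb => b
  | bbbbaaabaa => bbaaabaa => aaabaa => abaa => ab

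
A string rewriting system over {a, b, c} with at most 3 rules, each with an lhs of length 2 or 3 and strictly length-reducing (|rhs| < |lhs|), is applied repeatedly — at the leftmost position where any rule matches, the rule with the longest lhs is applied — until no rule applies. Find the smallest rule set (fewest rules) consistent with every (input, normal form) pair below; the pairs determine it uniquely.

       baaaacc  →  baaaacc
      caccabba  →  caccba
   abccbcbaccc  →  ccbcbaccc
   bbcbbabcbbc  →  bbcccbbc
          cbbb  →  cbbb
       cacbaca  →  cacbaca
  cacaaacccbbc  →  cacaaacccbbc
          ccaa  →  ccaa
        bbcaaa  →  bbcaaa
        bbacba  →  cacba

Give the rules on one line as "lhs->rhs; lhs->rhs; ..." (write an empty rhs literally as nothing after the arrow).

ab->; bba->ca

  | baaaacc
  | caccabba => caccba
  | abccbcbaccc => ccbcbaccc
  | bbcbbabcbbc => bbccabcbbc => bbcccbbc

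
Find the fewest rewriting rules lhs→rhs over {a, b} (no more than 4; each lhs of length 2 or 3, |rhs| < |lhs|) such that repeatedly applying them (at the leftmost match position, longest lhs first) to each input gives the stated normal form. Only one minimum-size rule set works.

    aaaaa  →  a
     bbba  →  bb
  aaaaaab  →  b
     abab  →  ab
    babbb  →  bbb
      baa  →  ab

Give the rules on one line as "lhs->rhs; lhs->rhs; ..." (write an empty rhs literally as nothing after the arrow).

  | aaaaa => aaa => a
  | bbba => bb
  | aaaaaab => aaaab => aab => b
  | abab => ab

aa->; ba->; baa->ab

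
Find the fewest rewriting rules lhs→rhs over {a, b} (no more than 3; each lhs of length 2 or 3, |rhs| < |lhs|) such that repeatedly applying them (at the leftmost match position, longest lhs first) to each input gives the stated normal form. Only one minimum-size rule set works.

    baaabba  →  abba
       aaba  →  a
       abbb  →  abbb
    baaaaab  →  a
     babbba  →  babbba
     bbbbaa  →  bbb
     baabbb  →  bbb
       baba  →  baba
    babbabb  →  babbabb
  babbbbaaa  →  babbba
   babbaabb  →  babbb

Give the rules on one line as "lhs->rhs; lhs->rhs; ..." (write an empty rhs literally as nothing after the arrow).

  | baaabba => abba
  | aaba => a
  | abbb
  | baaaaab => aaab => a

aab->; baa->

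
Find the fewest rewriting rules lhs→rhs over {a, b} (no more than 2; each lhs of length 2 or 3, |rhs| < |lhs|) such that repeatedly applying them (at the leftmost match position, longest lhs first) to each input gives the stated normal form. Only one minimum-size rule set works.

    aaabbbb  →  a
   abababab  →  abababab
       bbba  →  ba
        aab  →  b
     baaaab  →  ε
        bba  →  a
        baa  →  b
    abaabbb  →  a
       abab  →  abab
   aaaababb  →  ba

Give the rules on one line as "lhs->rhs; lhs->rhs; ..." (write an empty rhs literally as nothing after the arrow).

aa->; bb->

  | aaabbbb => abbbb => abb => a
  | abababab
  | bbba => ba
  | aab => b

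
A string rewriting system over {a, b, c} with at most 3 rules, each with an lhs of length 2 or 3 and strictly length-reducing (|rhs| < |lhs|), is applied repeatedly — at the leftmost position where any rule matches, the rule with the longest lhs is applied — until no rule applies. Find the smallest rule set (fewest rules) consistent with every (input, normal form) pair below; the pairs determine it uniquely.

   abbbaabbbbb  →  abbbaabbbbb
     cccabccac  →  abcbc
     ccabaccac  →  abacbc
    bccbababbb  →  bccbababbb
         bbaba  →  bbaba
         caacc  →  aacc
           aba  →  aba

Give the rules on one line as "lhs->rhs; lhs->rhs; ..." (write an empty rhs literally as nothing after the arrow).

ca->a; cac->bc

  | abbbaabbbbb
  | cccabccac => ccabccac => cabccac => abccac => abcbc
  | ccabaccac => cabaccac => abaccac => abacbc
  | bccbababbb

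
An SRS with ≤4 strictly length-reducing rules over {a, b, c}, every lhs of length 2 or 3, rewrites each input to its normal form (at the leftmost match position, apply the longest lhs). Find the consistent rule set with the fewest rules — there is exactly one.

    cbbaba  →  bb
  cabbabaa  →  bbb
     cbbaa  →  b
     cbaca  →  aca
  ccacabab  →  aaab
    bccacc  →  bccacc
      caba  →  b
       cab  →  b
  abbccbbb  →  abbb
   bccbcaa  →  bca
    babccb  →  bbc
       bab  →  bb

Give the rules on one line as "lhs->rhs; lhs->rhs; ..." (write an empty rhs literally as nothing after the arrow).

  | cbbaba => baba => bba => bb
  | cabbabaa => bababaa => bbabaa => bbbaa => bbba => bbb
  | cbbaa => baa => ba => b
  | cbaca => aca

ba->b; caa->a; cab->ba; cb->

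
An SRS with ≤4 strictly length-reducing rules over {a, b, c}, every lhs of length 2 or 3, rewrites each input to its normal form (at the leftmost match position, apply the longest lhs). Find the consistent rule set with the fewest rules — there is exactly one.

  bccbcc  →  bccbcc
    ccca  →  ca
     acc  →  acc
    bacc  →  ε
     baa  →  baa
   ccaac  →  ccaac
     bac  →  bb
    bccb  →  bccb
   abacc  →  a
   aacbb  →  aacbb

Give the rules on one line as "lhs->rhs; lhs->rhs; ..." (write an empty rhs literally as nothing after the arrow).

  | bccbcc
  | ccca => ca
  | acc
  | bacc => bbc => ε

bac->bb; bbc->; ccc->c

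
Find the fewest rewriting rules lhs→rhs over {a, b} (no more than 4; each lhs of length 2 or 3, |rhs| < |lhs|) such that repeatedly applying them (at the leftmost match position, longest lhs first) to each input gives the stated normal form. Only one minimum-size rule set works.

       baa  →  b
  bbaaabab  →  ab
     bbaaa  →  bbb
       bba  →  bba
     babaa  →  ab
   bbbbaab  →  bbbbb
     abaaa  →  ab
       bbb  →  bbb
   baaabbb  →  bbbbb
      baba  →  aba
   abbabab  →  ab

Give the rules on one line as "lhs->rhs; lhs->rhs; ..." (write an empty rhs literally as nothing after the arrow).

aa->; aaa->b; abb->ab; bab->ab

  | baa => b
  | bbaaabab => bbbbab => bbbab => bbab => bab => ab
  | bbaaa => bbb
  | bba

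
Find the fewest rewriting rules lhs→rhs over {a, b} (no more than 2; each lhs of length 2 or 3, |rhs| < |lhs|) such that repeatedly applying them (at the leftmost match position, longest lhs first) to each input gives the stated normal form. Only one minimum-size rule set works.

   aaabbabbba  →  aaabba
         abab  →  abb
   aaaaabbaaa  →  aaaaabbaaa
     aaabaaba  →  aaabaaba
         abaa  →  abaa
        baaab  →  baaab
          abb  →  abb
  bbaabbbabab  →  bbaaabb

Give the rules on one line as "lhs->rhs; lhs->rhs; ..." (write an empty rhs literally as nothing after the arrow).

bab->bb; bbb->

  | aaabbabbba => aaabbbbba => aaabba
  | abab => abb
  | aaaaabbaaa
  | aaabaaba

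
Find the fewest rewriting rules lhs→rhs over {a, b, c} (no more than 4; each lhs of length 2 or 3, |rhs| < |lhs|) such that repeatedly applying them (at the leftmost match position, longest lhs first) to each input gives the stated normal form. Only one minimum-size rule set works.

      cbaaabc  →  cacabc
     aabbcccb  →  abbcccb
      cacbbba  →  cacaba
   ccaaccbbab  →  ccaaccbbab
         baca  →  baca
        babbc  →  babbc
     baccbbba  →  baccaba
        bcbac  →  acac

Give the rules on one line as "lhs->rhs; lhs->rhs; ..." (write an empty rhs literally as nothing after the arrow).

  | cbaaabc => cacabc
  | aabbcccb => abbcccb
  | cacbbba => cacaba
  | ccaaccbbab

aab->ab; baa->ac; bbb->ab; bcb->ac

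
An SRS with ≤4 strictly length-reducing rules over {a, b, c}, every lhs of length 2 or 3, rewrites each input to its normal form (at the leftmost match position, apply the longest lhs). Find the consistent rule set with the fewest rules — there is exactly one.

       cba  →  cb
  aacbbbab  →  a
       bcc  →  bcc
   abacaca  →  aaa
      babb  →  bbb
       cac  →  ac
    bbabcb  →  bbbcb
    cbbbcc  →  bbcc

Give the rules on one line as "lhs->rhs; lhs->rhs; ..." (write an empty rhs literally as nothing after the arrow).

  | cba => cb
  | aacbbbab => aababab => aabab => aab => a
  | bcc
  | abacaca => acaca => aaca => aaa

ab->; ba->b; ca->a; cbb->ba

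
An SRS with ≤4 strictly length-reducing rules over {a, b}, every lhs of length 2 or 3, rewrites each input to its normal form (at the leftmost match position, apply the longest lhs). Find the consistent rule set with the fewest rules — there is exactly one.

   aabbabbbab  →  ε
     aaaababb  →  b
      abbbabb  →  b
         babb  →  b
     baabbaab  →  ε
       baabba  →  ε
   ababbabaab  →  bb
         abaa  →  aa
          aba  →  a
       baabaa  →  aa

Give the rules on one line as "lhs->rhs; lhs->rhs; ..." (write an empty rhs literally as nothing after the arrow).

  | aabbabbbab => bbbabbbab => bbabbbab => babbbab => abbbab => bbab => bab => ab => ε
  | aaaababb => aabbabb => bbbabb => bbabb => babb => abb => b
  | abbbabb => bbabb => babb => abb => b
  | babb => abb => b

aab->bb; ab->; ba->; bab->ab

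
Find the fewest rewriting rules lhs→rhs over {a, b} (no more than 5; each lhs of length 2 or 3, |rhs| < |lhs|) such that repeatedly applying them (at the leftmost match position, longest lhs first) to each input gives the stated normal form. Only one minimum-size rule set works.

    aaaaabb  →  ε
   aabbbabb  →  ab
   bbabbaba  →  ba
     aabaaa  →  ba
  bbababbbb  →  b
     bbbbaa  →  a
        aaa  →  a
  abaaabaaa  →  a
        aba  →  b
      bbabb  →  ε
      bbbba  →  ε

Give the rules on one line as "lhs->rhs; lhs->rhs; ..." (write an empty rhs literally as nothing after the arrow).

aa->; aba->b; bb->a; bba->a

  | aaaaabb => aaabb => abb => aa => ε
  | aabbbabb => bbbabb => ababb => bbb => ab
  | bbabbaba => abbaba => aaba => ba
  | aabaaa => baaa => ba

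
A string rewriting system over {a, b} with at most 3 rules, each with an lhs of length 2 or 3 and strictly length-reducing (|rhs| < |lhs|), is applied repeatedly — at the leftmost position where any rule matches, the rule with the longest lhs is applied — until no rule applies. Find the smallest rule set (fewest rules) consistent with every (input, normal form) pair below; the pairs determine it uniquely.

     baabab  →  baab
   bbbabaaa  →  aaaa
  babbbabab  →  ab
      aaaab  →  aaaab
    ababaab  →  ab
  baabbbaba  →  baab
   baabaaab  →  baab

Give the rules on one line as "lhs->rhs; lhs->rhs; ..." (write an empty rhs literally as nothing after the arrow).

  | baabab => baabb => baab
  | bbbabaaa => bbabaaa => babaaa => aaaa
  | babbbabab => abbabab => ababab => abbab => abab => abb => ab
  | aaaab

aba->ab; bab->a; bb->b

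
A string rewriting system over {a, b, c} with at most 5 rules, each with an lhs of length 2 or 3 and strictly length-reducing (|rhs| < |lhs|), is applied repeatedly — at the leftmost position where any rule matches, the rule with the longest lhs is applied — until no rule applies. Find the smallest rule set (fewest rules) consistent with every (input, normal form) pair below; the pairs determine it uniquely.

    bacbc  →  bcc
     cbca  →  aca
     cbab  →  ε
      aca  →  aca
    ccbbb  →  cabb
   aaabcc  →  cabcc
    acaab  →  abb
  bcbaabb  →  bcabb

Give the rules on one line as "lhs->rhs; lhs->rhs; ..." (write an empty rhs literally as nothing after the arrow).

aa->c; aab->; caa->b; cb->a

  | bacbc => baac => bcc
  | cbca => aca
  | cbab => aab => ε
  | aca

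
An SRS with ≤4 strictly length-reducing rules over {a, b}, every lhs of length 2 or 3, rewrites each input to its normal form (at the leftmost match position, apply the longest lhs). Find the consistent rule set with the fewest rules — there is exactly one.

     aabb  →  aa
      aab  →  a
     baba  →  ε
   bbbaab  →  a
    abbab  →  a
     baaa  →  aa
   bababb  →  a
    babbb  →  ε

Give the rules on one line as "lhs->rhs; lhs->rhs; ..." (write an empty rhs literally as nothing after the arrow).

  | aabb => aa
  | aab => a
  | baba => ba => ε
  | bbbaab => abaab => aab => a

ab->; abb->a; ba->; bb->a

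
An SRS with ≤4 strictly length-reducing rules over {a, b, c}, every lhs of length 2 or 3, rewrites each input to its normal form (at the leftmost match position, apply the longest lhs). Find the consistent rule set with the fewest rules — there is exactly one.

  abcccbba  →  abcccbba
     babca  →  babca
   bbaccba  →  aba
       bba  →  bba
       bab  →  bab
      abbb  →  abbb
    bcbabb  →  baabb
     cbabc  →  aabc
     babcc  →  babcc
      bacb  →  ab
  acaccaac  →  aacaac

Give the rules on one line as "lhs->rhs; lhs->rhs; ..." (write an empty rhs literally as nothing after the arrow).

bac->a; cac->a; cba->aa

  | abcccbba
  | babca
  | bbaccba => bacba => aba
  | bba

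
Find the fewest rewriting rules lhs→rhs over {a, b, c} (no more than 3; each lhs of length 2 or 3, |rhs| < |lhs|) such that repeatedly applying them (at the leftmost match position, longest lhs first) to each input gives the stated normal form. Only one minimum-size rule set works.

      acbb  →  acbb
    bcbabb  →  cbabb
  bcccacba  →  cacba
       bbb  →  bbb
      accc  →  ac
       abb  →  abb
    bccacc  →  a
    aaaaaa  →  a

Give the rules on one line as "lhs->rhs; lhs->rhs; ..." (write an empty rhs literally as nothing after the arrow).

aa->a; bc->c; cc->

  | acbb
  | bcbabb => cbabb
  | bcccacba => cccacba => cacba
  | bbb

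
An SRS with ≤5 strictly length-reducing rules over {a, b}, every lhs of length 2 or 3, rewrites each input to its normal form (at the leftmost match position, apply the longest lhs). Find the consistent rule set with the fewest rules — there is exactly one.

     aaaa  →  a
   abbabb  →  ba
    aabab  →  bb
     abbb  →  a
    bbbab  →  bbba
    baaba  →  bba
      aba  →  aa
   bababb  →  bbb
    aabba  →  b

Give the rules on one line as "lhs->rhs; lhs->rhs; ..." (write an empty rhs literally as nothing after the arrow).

  | aaaa => a
  | abbabb => ababb => aabb => bab => ba
  | aabab => baab => bb
  | abbb => abb => ab => a

aaa->; aab->ba; ab->a; baa->b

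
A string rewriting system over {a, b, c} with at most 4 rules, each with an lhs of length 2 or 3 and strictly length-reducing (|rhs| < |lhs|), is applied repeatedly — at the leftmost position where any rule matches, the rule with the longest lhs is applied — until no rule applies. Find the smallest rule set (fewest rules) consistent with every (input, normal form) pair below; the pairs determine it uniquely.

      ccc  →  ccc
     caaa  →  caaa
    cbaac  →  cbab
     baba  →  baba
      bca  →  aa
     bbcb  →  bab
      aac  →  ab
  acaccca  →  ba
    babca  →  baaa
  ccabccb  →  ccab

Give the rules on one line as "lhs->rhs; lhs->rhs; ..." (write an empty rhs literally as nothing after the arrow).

ac->b; bc->a; bcc->

  | ccc
  | caaa
  | cbaac => cbab
  | baba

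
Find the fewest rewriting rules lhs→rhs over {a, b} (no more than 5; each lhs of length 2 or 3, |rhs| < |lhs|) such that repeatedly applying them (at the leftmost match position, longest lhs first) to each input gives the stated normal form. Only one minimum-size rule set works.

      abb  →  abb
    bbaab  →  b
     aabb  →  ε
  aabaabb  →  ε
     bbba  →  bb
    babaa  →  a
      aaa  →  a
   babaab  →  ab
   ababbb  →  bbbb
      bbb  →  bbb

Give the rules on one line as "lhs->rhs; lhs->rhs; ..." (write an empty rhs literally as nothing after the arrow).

aa->; aab->aa; aba->b; ba->

  | abb
  | bbaab => bab => b
  | aabb => aab => aa => ε
  | aabaabb => aaaabb => aabb => aab => aa => ε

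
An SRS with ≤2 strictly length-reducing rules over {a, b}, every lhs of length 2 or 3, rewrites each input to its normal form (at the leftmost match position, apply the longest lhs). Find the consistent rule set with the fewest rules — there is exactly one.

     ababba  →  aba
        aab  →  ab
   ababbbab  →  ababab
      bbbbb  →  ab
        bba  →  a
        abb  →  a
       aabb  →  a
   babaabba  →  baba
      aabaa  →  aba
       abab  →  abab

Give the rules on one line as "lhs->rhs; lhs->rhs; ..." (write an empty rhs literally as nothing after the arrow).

  | ababba => abaaa => abaa => aba
  | aab => ab
  | ababbbab => abaabab => ababab
  | bbbbb => abbb => aab => ab

aa->a; bb->a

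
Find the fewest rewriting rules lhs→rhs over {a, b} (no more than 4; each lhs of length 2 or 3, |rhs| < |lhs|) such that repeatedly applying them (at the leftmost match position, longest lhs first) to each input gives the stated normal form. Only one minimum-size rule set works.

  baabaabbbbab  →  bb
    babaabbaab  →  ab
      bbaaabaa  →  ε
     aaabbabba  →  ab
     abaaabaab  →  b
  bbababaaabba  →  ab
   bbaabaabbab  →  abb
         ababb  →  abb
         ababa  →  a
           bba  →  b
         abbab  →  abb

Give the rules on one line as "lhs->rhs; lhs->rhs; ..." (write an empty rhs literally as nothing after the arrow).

aa->; ba->; bbb->bb

  | baabaabbbbab => abaabbbbab => aabbbbab => bbbbab => bbbab => bbab => bb
  | babaabbaab => baabbaab => abbaab => abab => ab
  | bbaaabaa => baabaa => abaa => aa => ε
  | aaabbabba => abbabba => abbba => abba => ab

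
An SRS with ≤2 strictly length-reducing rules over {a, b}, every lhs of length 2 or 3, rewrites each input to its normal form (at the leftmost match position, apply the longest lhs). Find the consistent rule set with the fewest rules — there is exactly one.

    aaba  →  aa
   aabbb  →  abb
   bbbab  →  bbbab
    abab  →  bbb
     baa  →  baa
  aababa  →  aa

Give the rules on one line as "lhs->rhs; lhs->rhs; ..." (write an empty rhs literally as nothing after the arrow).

  | aaba => aa
  | aabbb => abb
  | bbbab
  | abab => bbb

aab->a; aba->bb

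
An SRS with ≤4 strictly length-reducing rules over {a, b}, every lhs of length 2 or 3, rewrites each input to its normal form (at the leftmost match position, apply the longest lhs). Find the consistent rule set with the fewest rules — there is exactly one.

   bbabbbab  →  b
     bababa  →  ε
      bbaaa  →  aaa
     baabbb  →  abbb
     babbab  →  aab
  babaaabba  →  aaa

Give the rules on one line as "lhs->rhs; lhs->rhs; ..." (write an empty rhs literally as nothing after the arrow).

  | bbabbbab => abbbab => abab => b
  | bababa => ababa => ba => ε
  | bbaaa => aaa
  | baabbb => abbb

aba->; ba->; bab->ab; bba->a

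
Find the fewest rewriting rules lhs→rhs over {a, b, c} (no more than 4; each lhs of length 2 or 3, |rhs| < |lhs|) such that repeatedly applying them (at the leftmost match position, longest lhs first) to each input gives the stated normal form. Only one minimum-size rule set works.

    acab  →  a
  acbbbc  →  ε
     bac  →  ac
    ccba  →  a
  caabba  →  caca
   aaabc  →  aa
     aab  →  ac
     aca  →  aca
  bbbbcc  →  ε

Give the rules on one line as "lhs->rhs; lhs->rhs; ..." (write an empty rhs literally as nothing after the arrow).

  | acab => acc => a
  | acbbbc => accbc => abc => cc => ε
  | bac => ac
  | ccba => ba => a

ab->c; ba->a; bb->c; cc->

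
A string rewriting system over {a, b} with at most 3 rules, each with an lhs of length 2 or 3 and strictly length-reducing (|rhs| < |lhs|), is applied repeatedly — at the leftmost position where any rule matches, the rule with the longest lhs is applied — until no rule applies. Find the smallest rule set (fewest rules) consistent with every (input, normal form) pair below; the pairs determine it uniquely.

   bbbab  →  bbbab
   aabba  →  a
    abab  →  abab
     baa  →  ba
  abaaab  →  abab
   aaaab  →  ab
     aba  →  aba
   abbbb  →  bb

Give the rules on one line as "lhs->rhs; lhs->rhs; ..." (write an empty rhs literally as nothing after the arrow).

  | bbbab
  | aabba => abba => a
  | abab
  | baa => ba

aa->a; abb->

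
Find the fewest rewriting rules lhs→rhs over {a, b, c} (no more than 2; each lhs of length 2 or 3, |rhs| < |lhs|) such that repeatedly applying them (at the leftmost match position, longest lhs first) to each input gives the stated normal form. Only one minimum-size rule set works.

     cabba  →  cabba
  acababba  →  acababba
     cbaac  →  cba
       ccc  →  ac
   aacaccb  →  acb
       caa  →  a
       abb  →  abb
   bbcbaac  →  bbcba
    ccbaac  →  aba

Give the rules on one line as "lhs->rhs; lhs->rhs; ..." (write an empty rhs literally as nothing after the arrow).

  | cabba
  | acababba
  | cbaac => cbcc => cba
  | ccc => ac

aa->c; cc->a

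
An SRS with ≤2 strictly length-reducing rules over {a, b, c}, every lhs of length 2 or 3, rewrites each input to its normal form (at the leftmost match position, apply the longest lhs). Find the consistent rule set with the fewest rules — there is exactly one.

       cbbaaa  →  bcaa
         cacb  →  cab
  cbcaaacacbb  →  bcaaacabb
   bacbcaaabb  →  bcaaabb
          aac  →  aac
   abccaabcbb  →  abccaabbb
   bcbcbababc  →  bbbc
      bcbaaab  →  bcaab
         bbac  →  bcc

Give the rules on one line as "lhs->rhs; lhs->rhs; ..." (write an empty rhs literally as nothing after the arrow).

  | cbbaaa => bbaaa => bcaa
  | cacb => cab
  | cbcaaacacbb => bcaaacacbb => bcaaacabb
  | bacbcaaabb => ccbcaaabb => cbcaaabb => bcaaabb

ba->c; cb->b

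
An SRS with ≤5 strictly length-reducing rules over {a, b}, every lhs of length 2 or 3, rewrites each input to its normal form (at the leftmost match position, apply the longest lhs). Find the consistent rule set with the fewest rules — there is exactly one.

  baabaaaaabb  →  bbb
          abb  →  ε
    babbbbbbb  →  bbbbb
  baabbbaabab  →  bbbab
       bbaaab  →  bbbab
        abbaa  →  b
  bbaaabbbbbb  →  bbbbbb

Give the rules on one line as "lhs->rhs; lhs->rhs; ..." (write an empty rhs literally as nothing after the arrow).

aa->; aaa->ba; aab->; abb->aa

  | baabaaaaabb => baaaaabb => bbaaabb => bbbabb => bbbaa => bbb
  | abb => aa => ε
  | babbbbbbb => baabbbbb => bbbbb
  | baabbbaabab => bbbaabab => bbbab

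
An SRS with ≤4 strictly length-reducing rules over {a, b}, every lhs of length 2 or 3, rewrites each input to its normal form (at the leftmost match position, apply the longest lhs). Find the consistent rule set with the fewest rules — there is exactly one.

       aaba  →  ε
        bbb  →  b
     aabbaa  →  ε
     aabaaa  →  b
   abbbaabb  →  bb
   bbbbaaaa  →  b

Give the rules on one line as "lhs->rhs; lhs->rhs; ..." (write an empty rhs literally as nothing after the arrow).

  | aaba => ba => ε
  | bbb => b
  | aabbaa => bbaa => ba => ε
  | aabaaa => baaa => aa => b

aa->b; aab->b; ba->; bbb->b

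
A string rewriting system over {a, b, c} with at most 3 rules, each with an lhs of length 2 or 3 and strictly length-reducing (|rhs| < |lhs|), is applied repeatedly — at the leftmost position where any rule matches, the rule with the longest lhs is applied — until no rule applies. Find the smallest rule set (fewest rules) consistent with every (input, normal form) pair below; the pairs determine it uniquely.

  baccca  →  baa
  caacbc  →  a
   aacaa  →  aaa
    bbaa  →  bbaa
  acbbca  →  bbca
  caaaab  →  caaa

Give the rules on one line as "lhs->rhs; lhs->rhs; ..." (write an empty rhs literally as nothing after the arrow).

ab->; ac->; cc->a

  | baccca => bcca => baa
  | caacbc => cabc => cc => a
  | aacaa => aaa
  | bbaa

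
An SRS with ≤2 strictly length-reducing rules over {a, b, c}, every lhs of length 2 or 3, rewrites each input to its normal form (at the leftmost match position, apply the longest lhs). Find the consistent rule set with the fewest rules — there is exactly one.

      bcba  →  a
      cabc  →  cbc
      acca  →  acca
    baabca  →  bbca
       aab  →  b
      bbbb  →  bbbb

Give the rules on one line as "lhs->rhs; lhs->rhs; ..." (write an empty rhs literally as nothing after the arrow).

  | bcba => a
  | cabc => cbc
  | acca
  | baabca => babca => bbca

ab->b; bcb->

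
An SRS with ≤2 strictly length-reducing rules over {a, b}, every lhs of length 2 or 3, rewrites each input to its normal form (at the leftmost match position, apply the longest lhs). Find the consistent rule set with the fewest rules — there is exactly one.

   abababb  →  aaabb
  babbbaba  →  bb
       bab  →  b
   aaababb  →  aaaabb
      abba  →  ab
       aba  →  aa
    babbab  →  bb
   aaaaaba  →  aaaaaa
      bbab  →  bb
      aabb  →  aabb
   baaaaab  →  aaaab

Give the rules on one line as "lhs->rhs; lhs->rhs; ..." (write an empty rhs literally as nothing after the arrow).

  | abababb => aababb => aaabb
  | babbbaba => bbbaba => bbba => bb
  | bab => b
  | aaababb => aaaabb

aba->aa; ba->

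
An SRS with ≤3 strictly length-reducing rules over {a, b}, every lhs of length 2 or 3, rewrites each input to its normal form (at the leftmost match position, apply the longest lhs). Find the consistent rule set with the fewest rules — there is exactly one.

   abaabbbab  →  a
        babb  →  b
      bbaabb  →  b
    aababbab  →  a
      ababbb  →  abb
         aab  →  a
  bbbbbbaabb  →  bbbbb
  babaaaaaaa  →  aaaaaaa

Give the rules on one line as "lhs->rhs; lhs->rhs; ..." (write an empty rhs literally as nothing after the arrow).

aab->a; bab->

  | abaabbbab => ababbab => abab => a
  | babb => b
  | bbaabb => bbab => b
  | aababbab => aabbab => abab => a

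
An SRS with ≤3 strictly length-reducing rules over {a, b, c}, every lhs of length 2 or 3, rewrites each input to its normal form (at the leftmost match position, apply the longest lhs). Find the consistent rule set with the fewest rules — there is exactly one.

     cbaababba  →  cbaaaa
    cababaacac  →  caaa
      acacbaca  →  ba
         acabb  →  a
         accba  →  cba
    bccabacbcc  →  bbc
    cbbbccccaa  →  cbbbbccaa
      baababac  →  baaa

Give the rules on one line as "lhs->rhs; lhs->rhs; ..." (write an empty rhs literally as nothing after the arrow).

  | cbaababba => cbaaabba => cbaaaba => cbaaaa
  | cababaacac => caabaacac => caaaacac => caaaac => caaa
  | acacbaca => acbaca => baca => ba
  | acabb => abb => ab => a

ab->a; ac->; ccc->bc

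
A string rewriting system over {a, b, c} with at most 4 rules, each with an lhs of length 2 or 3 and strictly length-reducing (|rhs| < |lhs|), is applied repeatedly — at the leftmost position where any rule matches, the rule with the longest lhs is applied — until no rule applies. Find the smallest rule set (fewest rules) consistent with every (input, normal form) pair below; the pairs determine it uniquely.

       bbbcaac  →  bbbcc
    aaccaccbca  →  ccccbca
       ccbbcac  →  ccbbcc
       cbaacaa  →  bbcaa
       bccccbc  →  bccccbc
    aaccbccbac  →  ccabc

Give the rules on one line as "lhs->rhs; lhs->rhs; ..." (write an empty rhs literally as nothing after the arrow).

ac->c; bcb->a; cba->bb

  | bbbcaac => bbbcac => bbbcc
  | aaccaccbca => accaccbca => ccaccbca => ccccbca
  | ccbbcac => ccbbcc
  | cbaacaa => bbacaa => bbcaa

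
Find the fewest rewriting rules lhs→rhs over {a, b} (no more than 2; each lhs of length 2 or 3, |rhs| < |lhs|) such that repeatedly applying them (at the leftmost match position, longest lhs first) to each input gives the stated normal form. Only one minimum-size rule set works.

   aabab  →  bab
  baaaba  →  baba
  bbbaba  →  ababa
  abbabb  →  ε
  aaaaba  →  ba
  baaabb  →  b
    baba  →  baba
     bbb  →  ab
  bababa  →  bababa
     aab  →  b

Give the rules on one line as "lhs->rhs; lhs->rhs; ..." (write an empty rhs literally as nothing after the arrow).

aa->; bb->a

  | aabab => bab
  | baaaba => baba
  | bbbaba => ababa
  | abbabb => aaabb => abb => aa => ε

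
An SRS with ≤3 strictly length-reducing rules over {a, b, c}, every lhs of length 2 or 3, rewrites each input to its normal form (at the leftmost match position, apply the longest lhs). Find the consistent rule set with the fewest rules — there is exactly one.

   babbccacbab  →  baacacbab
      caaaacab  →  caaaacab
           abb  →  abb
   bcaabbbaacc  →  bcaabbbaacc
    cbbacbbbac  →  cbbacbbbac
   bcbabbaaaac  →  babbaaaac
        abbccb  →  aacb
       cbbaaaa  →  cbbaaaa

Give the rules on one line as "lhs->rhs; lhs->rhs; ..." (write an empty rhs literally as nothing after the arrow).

  | babbccacbab => baacacbab
  | caaaacab
  | abb
  | bcaabbbaacc

bbc->a; bcb->b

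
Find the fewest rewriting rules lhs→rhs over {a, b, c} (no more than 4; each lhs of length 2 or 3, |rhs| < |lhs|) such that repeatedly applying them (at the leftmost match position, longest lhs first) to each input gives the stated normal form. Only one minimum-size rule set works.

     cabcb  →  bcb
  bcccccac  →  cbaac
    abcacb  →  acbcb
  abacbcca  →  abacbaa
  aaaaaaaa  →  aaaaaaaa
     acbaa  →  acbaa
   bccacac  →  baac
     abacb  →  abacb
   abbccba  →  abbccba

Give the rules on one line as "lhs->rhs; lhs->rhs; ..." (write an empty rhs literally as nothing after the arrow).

  | cabcb => bcb
  | bcccccac => bcccaac => bcaaac => cbaac
  | abcacb => acbcb
  | abacbcca => abacbaa

bca->cb; ca->; cca->aa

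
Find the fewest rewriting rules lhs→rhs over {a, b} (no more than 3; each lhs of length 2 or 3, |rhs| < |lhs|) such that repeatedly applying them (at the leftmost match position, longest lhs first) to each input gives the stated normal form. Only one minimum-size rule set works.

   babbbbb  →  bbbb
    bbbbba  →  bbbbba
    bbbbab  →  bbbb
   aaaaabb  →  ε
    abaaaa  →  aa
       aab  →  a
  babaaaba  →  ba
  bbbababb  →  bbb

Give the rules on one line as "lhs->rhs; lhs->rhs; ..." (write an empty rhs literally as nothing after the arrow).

  | babbbbb => bbbb
  | bbbbba
  | bbbbab => bbbb
  | aaaaabb => aaabb => abb => ε

aaa->a; ab->; abb->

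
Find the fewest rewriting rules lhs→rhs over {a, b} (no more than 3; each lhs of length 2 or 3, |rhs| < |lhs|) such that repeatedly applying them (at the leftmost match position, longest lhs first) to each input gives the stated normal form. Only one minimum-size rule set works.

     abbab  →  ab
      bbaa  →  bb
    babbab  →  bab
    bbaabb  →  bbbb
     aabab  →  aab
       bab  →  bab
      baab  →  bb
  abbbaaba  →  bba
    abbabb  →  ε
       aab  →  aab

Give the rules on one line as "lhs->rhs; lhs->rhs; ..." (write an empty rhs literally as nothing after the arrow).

  | abbab => ab
  | bbaa => bb
  | babbab => bab
  | bbaabb => bbbb

aba->a; abb->; baa->b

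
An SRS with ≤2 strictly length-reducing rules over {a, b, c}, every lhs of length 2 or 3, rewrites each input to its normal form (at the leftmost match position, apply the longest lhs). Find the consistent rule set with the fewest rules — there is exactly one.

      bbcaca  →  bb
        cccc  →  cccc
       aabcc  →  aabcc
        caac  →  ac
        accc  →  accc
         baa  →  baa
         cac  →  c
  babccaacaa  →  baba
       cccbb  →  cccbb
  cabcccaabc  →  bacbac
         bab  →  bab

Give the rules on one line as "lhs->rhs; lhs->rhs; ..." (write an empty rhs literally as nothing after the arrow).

  | bbcaca => bbca => bb
  | cccc
  | aabcc
  | caac => ac

ca->; cab->ba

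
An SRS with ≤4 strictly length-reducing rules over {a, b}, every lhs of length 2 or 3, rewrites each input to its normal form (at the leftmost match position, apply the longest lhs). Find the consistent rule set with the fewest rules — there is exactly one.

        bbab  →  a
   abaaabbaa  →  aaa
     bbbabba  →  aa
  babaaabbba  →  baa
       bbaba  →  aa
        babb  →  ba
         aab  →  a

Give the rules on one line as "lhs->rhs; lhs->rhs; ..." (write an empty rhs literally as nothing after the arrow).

aab->ab; ab->a; bb->a

  | bbab => aab => ab => a
  | abaaabbaa => aaaabbaa => aaabbaa => aabbaa => abbaa => abaa => aaa
  | bbbabba => ababba => aabba => abba => aba => aa
  | babaaabbba => baaaabbba => baaabbba => baabbba => babbba => babba => baba => baa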